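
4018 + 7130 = 11148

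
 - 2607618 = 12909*( - 202 ) 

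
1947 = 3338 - 1391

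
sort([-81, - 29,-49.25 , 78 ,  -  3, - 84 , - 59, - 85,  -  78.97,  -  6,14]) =[ - 85,-84, - 81, -78.97 , - 59, - 49.25, - 29, - 6, - 3, 14,78]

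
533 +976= 1509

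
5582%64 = 14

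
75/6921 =25/2307 =0.01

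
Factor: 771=3^1*257^1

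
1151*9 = 10359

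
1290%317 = 22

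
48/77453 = 48/77453 = 0.00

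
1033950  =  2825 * 366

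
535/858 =535/858 = 0.62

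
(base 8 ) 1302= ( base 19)1I3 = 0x2c2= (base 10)706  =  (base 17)279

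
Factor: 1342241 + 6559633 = 2^1* 3^5 * 71^1 *229^1 = 7901874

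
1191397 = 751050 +440347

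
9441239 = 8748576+692663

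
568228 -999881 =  - 431653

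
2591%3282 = 2591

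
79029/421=187 + 302/421 = 187.72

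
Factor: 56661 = 3^1 * 11^1*17^1 * 101^1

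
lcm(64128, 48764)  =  4681344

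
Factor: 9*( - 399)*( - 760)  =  2729160 = 2^3*3^3 * 5^1* 7^1*19^2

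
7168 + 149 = 7317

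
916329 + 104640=1020969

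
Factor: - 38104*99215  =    -  3780488360 = - 2^3*5^1*11^1  *  433^1*19843^1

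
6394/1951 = 6394/1951 =3.28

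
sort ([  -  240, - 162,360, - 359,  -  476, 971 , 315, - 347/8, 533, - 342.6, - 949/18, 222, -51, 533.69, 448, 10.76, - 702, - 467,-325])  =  [ - 702, - 476, - 467, -359, - 342.6, - 325, - 240, - 162, - 949/18, - 51 , -347/8, 10.76,222, 315, 360, 448, 533,533.69, 971 ]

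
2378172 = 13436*177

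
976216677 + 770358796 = 1746575473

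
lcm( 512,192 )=1536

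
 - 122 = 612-734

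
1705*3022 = 5152510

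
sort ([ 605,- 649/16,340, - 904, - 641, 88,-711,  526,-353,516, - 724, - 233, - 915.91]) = [ - 915.91, - 904,-724 , - 711, - 641,-353, - 233, - 649/16,88,340,516, 526 , 605] 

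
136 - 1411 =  - 1275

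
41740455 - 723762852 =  - 682022397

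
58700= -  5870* ( - 10 ) 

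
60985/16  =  60985/16 =3811.56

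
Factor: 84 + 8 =92 = 2^2*23^1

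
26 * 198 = 5148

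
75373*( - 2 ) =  - 150746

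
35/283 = 35/283 = 0.12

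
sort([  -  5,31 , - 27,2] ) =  [ - 27 ,  -  5 , 2,31 ] 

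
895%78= 37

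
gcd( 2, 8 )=2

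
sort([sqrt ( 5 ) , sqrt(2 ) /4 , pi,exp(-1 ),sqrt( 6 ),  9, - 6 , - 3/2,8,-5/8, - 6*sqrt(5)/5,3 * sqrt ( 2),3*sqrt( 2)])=[ - 6, - 6*sqrt(5 )/5,  -  3/2, - 5/8,sqrt( 2) /4,exp( - 1 ),sqrt( 5),sqrt(6),pi,3*sqrt( 2 ),3*sqrt (2),8,9 ]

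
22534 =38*593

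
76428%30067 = 16294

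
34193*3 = 102579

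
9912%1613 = 234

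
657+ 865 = 1522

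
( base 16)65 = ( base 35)2v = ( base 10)101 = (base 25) 41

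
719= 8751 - 8032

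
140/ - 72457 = -1 + 10331/10351 = -0.00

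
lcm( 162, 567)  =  1134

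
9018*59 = 532062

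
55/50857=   55/50857 = 0.00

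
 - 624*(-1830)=1141920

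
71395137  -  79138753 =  - 7743616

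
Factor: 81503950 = 2^1 *5^2*11^1*17^1* 23^1*379^1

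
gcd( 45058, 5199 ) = 1733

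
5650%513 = 7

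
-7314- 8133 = -15447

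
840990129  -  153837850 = 687152279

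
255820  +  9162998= 9418818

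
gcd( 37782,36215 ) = 1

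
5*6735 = 33675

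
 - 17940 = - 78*230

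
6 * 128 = 768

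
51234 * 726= 37195884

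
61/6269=61/6269 = 0.01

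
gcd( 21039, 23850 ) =3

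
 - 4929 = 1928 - 6857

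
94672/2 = 47336 =47336.00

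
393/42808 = 393/42808   =  0.01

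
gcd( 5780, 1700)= 340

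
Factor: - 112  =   - 2^4 * 7^1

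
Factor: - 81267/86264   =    -  2^( - 3)*3^1*41^( - 1) * 103^1  =  -  309/328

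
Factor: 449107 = 449107^1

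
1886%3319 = 1886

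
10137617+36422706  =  46560323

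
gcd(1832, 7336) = 8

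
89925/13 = 89925/13 = 6917.31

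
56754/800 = 70 + 377/400 = 70.94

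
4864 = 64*76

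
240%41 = 35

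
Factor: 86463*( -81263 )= - 3^2*7^1*13^2*19^1 * 47^1*739^1 = -7026242769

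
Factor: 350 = 2^1*5^2*7^1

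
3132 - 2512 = 620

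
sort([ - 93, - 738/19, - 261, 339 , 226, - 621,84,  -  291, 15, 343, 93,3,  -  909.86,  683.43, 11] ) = [ - 909.86, - 621, - 291, - 261,  -  93, - 738/19,3, 11,15, 84, 93, 226, 339,343, 683.43 ]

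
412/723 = 412/723 = 0.57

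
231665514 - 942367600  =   - 710702086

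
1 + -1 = 0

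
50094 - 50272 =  -178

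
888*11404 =10126752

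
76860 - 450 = 76410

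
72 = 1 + 71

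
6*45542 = 273252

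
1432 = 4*358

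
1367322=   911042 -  - 456280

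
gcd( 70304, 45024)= 32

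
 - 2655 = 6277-8932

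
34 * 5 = 170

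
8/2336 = 1/292=0.00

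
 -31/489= - 31/489 = -0.06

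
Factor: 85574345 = 5^1*17^2*59221^1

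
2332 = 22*106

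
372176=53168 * 7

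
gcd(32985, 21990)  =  10995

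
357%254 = 103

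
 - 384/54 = -8+8/9 = -7.11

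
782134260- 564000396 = 218133864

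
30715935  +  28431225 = 59147160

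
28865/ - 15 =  - 1925 +2/3 = - 1924.33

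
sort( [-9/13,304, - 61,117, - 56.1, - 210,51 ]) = [-210, -61,  -  56.1, - 9/13,51,  117,304]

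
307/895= 307/895 = 0.34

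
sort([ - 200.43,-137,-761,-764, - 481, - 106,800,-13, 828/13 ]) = [-764, - 761, - 481, - 200.43,-137, - 106, - 13,828/13, 800 ]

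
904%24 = 16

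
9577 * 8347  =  79939219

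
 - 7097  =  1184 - 8281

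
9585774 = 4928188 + 4657586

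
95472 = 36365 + 59107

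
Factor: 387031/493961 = 13^( - 1)*37997^( - 1 )*387031^1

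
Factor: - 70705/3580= - 2^( - 2)*79^1 = - 79/4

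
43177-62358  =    -  19181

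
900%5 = 0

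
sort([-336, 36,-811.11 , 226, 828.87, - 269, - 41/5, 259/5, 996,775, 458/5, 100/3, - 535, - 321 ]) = [- 811.11, - 535 , - 336, - 321 , - 269, - 41/5 , 100/3, 36, 259/5,458/5,226,775,828.87,996]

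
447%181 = 85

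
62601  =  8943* 7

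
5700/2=2850 = 2850.00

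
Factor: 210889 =7^1*47^1*641^1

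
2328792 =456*5107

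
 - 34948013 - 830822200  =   - 865770213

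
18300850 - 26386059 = - 8085209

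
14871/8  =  14871/8= 1858.88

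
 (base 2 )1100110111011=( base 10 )6587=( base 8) 14673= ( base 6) 50255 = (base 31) 6QF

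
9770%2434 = 34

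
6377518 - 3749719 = 2627799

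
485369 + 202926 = 688295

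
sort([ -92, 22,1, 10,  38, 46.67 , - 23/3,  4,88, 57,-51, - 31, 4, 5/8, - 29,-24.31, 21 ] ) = [ - 92, - 51, - 31, - 29 ,-24.31, - 23/3, 5/8, 1, 4 , 4, 10,21, 22, 38, 46.67 , 57 , 88] 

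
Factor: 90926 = 2^1*11^1 *4133^1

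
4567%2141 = 285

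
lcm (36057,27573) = 468741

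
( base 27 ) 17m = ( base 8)1654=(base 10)940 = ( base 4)32230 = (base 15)42A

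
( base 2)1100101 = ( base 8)145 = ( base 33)32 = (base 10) 101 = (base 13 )7A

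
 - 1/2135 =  - 1 + 2134/2135 = - 0.00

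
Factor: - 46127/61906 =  - 2^( - 1)*13^( - 1 )*193^1 * 239^1*2381^( - 1)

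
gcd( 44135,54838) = 7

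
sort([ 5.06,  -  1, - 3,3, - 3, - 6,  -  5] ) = [ - 6, - 5, - 3, - 3,  -  1,3,5.06 ] 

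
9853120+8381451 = 18234571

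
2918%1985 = 933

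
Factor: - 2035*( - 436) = 887260 = 2^2*5^1 * 11^1*37^1*109^1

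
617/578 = 1 + 39/578 =1.07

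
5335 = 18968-13633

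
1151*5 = 5755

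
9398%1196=1026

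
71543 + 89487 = 161030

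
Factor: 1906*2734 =5211004 = 2^2*953^1*1367^1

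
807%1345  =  807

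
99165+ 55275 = 154440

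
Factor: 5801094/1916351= 2^1 *3^2 * 13^2*1907^1*1916351^( - 1)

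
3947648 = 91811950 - 87864302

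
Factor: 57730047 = 3^1 * 19243349^1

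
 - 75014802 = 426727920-501742722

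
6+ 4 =10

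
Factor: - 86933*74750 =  - 2^1*5^3* 7^1 *11^1*13^1* 23^1*1129^1 = - 6498241750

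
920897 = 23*40039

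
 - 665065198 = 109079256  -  774144454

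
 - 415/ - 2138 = 415/2138 = 0.19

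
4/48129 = 4/48129 = 0.00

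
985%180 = 85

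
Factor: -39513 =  - 3^1 * 13171^1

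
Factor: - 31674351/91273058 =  - 2^( - 1 )*3^1*29^1*364073^1  *45636529^(- 1) 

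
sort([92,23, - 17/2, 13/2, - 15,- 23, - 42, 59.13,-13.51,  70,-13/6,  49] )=[ - 42, - 23, - 15, - 13.51, - 17/2, - 13/6, 13/2, 23, 49,59.13, 70,92]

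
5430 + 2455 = 7885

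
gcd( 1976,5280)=8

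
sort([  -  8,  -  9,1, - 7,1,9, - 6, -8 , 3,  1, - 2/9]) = [ - 9, - 8 , - 8, - 7, - 6, - 2/9, 1, 1,1,3,9]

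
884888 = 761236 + 123652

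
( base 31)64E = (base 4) 1130100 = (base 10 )5904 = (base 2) 1011100010000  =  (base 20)EF4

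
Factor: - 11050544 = -2^4*17^1*40627^1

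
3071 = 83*37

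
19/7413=19/7413 = 0.00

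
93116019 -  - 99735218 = 192851237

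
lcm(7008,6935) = 665760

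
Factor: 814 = 2^1*11^1*37^1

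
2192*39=85488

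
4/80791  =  4/80791= 0.00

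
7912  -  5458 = 2454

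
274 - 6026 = -5752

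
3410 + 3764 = 7174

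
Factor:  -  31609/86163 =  - 3^( - 1 ) * 7^(  -  1)*11^( - 1)*73^1* 373^ ( - 1) * 433^1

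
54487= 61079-6592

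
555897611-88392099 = 467505512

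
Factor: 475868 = 2^2*118967^1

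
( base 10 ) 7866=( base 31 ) 85N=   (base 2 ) 1111010111010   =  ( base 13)3771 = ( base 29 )9a7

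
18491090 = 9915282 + 8575808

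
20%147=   20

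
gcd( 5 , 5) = 5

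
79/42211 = 79/42211 = 0.00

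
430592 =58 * 7424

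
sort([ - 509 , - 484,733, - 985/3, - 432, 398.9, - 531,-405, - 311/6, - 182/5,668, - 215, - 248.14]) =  [-531, - 509,-484, - 432, - 405,- 985/3, - 248.14, -215, - 311/6,  -  182/5, 398.9, 668, 733 ] 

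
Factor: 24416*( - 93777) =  - 2289659232 = - 2^5 * 3^1*7^1*109^1*31259^1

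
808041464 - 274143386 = 533898078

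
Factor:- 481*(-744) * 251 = 2^3*3^1*13^1 * 31^1*37^1*251^1 = 89823864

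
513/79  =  6 + 39/79 = 6.49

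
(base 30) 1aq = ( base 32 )16a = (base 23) 277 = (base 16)4ca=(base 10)1226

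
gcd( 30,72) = 6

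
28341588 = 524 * 54087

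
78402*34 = 2665668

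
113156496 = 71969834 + 41186662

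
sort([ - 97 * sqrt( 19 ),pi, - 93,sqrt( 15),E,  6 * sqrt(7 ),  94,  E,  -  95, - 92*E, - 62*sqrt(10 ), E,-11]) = [ - 97*sqrt( 19)  ,  -  92*E,-62 * sqrt( 10), - 95, - 93,-11,E , E , E,  pi, sqrt( 15), 6 * sqrt ( 7), 94]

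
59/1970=59/1970 = 0.03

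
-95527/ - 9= 10614 + 1/9 =10614.11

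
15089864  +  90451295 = 105541159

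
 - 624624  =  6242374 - 6866998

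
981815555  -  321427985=660387570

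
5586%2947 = 2639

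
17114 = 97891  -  80777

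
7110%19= 4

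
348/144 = 29/12 = 2.42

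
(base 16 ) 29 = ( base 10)41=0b101001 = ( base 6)105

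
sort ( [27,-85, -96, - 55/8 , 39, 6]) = [ - 96, - 85, - 55/8,6,  27,39 ] 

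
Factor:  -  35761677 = - 3^1*7^1*61^1 * 27917^1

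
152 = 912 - 760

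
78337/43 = 1821+34/43 = 1821.79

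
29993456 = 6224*4819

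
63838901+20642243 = 84481144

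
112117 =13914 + 98203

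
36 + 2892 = 2928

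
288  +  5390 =5678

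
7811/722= 7811/722 = 10.82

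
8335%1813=1083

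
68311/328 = 208 + 87/328 = 208.27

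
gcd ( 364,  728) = 364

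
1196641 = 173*6917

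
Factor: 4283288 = 2^3*71^1*7541^1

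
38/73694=19/36847 = 0.00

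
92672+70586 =163258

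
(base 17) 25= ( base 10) 39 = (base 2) 100111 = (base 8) 47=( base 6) 103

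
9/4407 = 3/1469 =0.00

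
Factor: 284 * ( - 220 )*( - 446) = 2^5 * 5^1*11^1 * 71^1 * 223^1 = 27866080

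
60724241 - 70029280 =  - 9305039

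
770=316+454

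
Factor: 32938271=349^1* 94379^1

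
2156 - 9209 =-7053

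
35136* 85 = 2986560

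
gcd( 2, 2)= 2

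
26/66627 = 26/66627= 0.00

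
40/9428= 10/2357 = 0.00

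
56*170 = 9520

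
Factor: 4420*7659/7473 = 2^2*3^1*5^1*13^1*17^1*23^1 * 37^1*47^( - 1)*53^( - 1 ) = 11284260/2491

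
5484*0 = 0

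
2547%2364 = 183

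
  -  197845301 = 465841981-663687282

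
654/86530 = 327/43265 =0.01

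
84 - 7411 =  - 7327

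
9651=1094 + 8557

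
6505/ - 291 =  - 23+ 188/291 = - 22.35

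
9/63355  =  9/63355 = 0.00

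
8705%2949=2807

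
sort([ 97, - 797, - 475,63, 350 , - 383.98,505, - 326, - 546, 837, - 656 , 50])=[ - 797,-656, - 546, - 475,-383.98, - 326,50,63, 97, 350, 505,837] 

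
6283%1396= 699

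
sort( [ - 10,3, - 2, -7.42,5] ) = [ -10, - 7.42, - 2,3, 5]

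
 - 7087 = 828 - 7915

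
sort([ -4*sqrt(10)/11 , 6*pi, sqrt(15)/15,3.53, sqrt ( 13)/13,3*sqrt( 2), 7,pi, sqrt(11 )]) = [ - 4*sqrt(10 ) /11, sqrt(15)/15, sqrt(13 ) /13,pi,  sqrt(11), 3.53, 3*sqrt( 2 ), 7, 6*pi]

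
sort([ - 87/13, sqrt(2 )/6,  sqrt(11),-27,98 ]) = [ - 27, - 87/13, sqrt(2 )/6,sqrt( 11), 98 ]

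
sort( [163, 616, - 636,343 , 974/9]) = [ - 636, 974/9, 163, 343, 616]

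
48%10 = 8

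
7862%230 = 42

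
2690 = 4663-1973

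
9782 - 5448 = 4334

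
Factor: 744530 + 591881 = 73^1*18307^1=1336411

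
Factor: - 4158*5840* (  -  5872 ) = 142588131840  =  2^9*3^3*5^1*7^1*11^1*73^1*367^1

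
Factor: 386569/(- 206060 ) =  - 2^( - 2) * 5^(-1)*10303^(-1)*386569^1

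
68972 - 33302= 35670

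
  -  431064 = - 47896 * 9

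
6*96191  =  577146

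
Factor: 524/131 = 4 = 2^2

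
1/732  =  1/732 = 0.00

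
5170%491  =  260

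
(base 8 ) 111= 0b1001001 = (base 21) 3a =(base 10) 73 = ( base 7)133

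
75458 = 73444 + 2014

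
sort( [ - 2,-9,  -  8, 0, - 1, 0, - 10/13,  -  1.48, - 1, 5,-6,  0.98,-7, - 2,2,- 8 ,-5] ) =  [ - 9, - 8,-8,-7, - 6, - 5, - 2,-2,-1.48, - 1, - 1,  -  10/13, 0  ,  0, 0.98,2,  5] 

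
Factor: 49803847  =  43^1*59^1* 67^1*293^1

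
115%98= 17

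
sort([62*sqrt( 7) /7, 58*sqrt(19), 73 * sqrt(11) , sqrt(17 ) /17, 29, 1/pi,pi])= [ sqrt( 17)/17, 1/pi, pi , 62*sqrt(7)/7, 29,73*sqrt( 11),  58*sqrt(19 ) ] 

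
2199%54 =39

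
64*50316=3220224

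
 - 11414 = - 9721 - 1693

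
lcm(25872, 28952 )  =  1215984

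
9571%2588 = 1807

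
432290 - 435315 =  - 3025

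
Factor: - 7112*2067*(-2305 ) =2^3  *3^1*5^1 *7^1*13^1*53^1 * 127^1*461^1=33884661720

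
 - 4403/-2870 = 629/410= 1.53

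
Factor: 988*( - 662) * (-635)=415325560  =  2^3*5^1*13^1*19^1*127^1*331^1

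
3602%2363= 1239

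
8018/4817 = 8018/4817  =  1.66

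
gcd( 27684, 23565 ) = 3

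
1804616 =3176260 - 1371644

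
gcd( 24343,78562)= 11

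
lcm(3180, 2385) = 9540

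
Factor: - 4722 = - 2^1*3^1*787^1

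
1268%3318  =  1268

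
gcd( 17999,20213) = 41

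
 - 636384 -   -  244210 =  - 392174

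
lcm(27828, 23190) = 139140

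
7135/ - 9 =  - 793 +2/9 =-  792.78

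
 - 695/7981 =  - 1 +7286/7981 = - 0.09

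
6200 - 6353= - 153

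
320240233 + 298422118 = 618662351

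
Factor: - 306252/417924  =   - 13^(  -  1)*19^( - 1)*181^1 = - 181/247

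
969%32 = 9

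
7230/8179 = 7230/8179 = 0.88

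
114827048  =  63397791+51429257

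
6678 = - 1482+8160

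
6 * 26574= 159444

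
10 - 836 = -826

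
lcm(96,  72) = 288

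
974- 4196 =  - 3222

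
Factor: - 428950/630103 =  - 2^1*5^2*23^1 *373^1*641^ ( - 1)*983^( - 1) 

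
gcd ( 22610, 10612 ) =14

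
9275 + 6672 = 15947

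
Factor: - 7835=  -5^1*1567^1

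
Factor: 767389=7^2*15661^1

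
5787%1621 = 924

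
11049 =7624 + 3425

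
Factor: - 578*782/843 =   -  2^2*3^ ( - 1 )*17^3*23^1*281^( - 1) = - 451996/843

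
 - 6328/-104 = 791/13  =  60.85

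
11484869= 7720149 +3764720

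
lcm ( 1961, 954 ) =35298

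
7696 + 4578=12274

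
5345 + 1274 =6619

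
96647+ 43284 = 139931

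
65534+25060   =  90594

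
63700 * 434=27645800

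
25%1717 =25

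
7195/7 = 7195/7 = 1027.86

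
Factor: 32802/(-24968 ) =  - 16401/12484 = - 2^(-2 ) *3^1*7^1*11^1*71^1 *3121^( - 1 ) 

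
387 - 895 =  - 508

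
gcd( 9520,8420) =20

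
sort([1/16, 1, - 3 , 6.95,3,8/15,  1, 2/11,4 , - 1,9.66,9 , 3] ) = [ - 3 , - 1, 1/16, 2/11,  8/15,1, 1, 3,  3,4, 6.95,9, 9.66]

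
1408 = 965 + 443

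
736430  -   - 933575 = 1670005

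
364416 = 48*7592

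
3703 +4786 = 8489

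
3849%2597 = 1252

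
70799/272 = 70799/272  =  260.29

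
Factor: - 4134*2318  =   - 9582612 = - 2^2*3^1*13^1* 19^1*53^1*61^1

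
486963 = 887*549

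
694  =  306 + 388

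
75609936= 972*77788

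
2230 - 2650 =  - 420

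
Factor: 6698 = 2^1 * 17^1*197^1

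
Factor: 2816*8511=2^8*3^1*11^1*2837^1 = 23966976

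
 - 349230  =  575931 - 925161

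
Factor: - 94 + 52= - 42 =- 2^1*3^1*7^1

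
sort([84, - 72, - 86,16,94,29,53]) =[ - 86,-72, 16, 29,  53, 84,94 ] 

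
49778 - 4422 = 45356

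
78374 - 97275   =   - 18901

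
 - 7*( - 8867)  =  62069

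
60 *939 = 56340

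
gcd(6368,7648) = 32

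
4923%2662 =2261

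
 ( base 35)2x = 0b1100111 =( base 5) 403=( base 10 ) 103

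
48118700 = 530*90790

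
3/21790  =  3/21790 = 0.00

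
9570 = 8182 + 1388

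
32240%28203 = 4037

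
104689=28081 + 76608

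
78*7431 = 579618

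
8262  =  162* 51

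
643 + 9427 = 10070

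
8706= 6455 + 2251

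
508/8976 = 127/2244  =  0.06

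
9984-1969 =8015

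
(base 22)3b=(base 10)77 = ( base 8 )115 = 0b1001101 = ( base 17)49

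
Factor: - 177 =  -3^1 * 59^1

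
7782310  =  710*10961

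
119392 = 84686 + 34706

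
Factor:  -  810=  - 2^1*3^4*5^1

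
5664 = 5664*1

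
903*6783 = 6125049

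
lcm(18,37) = 666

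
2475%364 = 291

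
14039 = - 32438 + 46477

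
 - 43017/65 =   -  662 + 1/5 = - 661.80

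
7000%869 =48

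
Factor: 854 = 2^1*7^1*61^1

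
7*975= 6825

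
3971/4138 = 3971/4138= 0.96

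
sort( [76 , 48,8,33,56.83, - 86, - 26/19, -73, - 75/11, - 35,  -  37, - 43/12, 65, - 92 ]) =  [ - 92, - 86, - 73, - 37, - 35, - 75/11,- 43/12, - 26/19, 8, 33, 48, 56.83, 65, 76]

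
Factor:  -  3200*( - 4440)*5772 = 82008576000 = 2^12*3^2*5^3*13^1*37^2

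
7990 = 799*10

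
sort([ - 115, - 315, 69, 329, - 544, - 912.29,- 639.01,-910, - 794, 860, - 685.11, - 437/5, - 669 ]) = [ - 912.29, - 910, - 794, - 685.11, - 669, - 639.01, - 544, - 315, - 115, - 437/5,69  ,  329,860]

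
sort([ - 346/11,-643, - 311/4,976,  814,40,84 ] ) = [ - 643, - 311/4, - 346/11,40, 84  ,  814,  976]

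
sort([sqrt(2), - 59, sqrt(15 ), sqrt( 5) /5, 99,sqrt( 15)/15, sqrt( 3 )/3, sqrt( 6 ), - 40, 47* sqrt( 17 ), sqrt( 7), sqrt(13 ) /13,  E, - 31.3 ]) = [ - 59, - 40, - 31.3,sqrt(15)/15, sqrt( 13 ) /13, sqrt (5 )/5, sqrt( 3 )/3, sqrt (2 ), sqrt( 6 ), sqrt ( 7),  E , sqrt( 15),99,47 * sqrt (17) ]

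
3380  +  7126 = 10506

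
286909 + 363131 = 650040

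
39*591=23049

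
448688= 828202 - 379514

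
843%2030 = 843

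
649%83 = 68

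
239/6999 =239/6999 = 0.03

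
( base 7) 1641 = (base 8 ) 1232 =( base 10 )666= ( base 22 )186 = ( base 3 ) 220200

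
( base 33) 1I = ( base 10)51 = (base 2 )110011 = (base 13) 3c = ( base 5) 201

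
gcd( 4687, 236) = 1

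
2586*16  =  41376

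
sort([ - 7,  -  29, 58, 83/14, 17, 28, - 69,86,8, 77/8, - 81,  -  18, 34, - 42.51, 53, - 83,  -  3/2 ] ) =[-83, - 81, - 69, - 42.51, - 29,-18,  -  7, - 3/2, 83/14 , 8,77/8, 17, 28,  34,53,58, 86 ]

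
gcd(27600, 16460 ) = 20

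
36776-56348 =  - 19572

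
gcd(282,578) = 2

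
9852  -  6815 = 3037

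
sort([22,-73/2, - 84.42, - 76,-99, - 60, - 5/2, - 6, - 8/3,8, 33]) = [ - 99, - 84.42, - 76, - 60, -73/2,-6, -8/3 , - 5/2, 8, 22,33 ] 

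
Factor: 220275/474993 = 275/593  =  5^2*11^1 * 593^ ( - 1) 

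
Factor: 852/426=2 = 2^1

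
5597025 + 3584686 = 9181711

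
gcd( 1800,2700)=900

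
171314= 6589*26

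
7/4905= 7/4905 = 0.00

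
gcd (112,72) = 8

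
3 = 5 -2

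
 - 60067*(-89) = 5345963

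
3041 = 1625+1416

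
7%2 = 1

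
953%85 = 18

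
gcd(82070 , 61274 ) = 2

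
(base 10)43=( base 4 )223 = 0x2B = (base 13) 34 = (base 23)1k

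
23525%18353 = 5172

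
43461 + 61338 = 104799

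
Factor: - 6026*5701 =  - 34354226 = - 2^1*23^1* 131^1*5701^1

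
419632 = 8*52454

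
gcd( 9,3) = 3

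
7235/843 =7235/843 =8.58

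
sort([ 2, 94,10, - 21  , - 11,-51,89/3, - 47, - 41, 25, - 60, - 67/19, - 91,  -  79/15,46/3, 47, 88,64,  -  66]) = [-91, - 66, - 60, - 51, - 47, - 41, - 21, - 11, - 79/15, - 67/19,2,  10, 46/3,25,89/3,47,64,  88, 94]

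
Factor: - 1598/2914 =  - 17/31 = - 17^1*31^(  -  1 ) 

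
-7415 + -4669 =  - 12084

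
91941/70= 1313 + 31/70= 1313.44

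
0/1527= 0  =  0.00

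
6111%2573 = 965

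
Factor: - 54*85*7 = - 2^1*3^3 * 5^1 * 7^1* 17^1 = - 32130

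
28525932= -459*( - 62148)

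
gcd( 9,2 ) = 1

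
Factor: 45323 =61^1*743^1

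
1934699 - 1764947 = 169752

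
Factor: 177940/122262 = 2^1*3^( - 1)*5^1*31^1*71^( -1 )= 310/213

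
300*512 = 153600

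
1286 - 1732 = - 446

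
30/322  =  15/161 = 0.09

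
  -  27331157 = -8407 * 3251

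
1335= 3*445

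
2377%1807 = 570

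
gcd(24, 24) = 24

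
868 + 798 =1666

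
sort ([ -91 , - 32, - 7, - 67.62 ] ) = [ - 91, - 67.62 ,  -  32, - 7]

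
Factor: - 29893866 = - 2^1*3^1*4982311^1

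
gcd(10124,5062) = 5062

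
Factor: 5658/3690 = 3^( - 1 )*5^( - 1)*23^1 =23/15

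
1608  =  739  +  869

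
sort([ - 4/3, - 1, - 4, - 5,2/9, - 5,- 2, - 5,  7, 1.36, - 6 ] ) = [ - 6, - 5,  -  5,- 5,-4, - 2, - 4/3, - 1,2/9,1.36, 7 ] 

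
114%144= 114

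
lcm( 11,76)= 836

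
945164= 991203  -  46039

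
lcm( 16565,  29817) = 149085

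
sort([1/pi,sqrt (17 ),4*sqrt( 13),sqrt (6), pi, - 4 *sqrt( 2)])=[ - 4*sqrt( 2), 1/pi, sqrt( 6 ),pi,sqrt(17 ),4 * sqrt(13)]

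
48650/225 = 1946/9 =216.22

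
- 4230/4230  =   - 1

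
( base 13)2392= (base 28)6b8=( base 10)5020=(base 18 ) F8G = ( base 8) 11634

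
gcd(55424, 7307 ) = 1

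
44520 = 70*636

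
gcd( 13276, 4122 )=2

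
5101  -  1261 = 3840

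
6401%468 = 317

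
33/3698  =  33/3698 = 0.01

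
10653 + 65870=76523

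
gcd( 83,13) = 1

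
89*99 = 8811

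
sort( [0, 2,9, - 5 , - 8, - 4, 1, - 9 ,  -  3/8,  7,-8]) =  [ -9, - 8,-8, - 5, - 4, - 3/8, 0 , 1, 2, 7, 9]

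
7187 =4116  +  3071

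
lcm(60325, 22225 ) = 422275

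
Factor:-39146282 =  -2^1*7^1*2796163^1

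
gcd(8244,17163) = 9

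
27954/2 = 13977= 13977.00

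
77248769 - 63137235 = 14111534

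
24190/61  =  24190/61 = 396.56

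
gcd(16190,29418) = 2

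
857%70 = 17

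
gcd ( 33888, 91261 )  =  1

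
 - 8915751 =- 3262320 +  - 5653431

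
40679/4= 10169+3/4 = 10169.75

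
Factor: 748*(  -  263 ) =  - 2^2*11^1*17^1*263^1 = - 196724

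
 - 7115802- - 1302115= - 5813687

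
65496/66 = 10916/11 = 992.36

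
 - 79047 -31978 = -111025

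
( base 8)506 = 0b101000110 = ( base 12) 232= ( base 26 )ce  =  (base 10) 326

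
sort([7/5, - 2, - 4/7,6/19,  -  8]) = [ - 8,- 2,- 4/7, 6/19, 7/5]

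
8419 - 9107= - 688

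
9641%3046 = 503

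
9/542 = 9/542 = 0.02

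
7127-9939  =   - 2812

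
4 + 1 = 5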